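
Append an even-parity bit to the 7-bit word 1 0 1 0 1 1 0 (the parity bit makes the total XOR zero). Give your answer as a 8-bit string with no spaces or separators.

10101100

XOR of the 7 data bits: 1⊕0⊕1⊕0⊕1⊕1⊕0 = 0
Parity bit = 0 (so all 8 bits XOR to 0).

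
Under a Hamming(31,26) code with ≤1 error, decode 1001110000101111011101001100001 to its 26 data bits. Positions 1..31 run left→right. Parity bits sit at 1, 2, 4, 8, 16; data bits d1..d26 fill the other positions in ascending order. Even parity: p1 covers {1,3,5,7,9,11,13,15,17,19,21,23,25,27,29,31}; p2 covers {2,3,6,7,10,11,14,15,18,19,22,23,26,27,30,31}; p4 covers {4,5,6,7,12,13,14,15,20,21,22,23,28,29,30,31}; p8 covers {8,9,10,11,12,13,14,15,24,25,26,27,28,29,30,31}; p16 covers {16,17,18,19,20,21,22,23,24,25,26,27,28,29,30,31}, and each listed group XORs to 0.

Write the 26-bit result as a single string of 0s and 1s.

01100010101011101001100001

s1 (pos 1,3,5,7,9,11,13,15,17,19,21,23,25,27,29,31): 1⊕0⊕1⊕0⊕0⊕1⊕1⊕1⊕0⊕1⊕0⊕0⊕1⊕0⊕0⊕1 = 0
s2 (pos 2,3,6,7,10,11,14,15,18,19,22,23,26,27,30,31): 0⊕0⊕1⊕0⊕0⊕1⊕1⊕1⊕1⊕1⊕1⊕0⊕1⊕0⊕0⊕1 = 1
s4 (pos 4,5,6,7,12,13,14,15,20,21,22,23,28,29,30,31): 1⊕1⊕1⊕0⊕0⊕1⊕1⊕1⊕1⊕0⊕1⊕0⊕0⊕0⊕0⊕1 = 1
s8 (pos 8,9,10,11,12,13,14,15,24,25,26,27,28,29,30,31): 0⊕0⊕0⊕1⊕0⊕1⊕1⊕1⊕0⊕1⊕1⊕0⊕0⊕0⊕0⊕1 = 1
s16 (pos 16,17,18,19,20,21,22,23,24,25,26,27,28,29,30,31): 1⊕0⊕1⊕1⊕1⊕0⊕1⊕0⊕0⊕1⊕1⊕0⊕0⊕0⊕0⊕1 = 0
Syndrome s16…s1 = 01110 → error at position 14.
Flip position 14: 1001110000101111011101001100001 → 1001110000101011011101001100001
Read data bits from positions 3,5,6,7,9,10,11,12,13,14,15,17,18,19,20,21,22,23,24,25,26,27,28,29,30,31: 01100010101011101001100001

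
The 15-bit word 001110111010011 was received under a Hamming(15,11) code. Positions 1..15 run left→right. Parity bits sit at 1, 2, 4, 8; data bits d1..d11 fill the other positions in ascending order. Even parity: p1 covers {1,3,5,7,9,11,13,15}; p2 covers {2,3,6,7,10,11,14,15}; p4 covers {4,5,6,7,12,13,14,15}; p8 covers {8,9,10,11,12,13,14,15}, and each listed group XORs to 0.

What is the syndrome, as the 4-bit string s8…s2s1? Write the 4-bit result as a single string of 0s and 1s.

s1 (pos 1,3,5,7,9,11,13,15): 0⊕1⊕1⊕1⊕1⊕1⊕0⊕1 = 0
s2 (pos 2,3,6,7,10,11,14,15): 0⊕1⊕0⊕1⊕0⊕1⊕1⊕1 = 1
s4 (pos 4,5,6,7,12,13,14,15): 1⊕1⊕0⊕1⊕0⊕0⊕1⊕1 = 1
s8 (pos 8,9,10,11,12,13,14,15): 1⊕1⊕0⊕1⊕0⊕0⊕1⊕1 = 1
Syndrome s8…s1 = 1110 → error at position 14.

1110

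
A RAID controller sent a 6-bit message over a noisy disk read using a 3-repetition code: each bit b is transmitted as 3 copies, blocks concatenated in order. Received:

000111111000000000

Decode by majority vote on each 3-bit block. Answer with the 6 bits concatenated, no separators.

Block 1 (000): 0 ones → 0
Block 2 (111): 3 ones → 1
Block 3 (111): 3 ones → 1
Block 4 (000): 0 ones → 0
Block 5 (000): 0 ones → 0
Block 6 (000): 0 ones → 0

011000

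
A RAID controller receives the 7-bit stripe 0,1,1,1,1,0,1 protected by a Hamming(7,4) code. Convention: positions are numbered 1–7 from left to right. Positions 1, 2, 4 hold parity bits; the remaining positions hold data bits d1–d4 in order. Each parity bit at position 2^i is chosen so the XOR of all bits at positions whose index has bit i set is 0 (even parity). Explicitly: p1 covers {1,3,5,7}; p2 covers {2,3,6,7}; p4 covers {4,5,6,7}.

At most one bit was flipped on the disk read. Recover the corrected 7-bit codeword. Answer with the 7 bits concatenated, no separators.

0111100

s1 (pos 1,3,5,7): 0⊕1⊕1⊕1 = 1
s2 (pos 2,3,6,7): 1⊕1⊕0⊕1 = 1
s4 (pos 4,5,6,7): 1⊕1⊕0⊕1 = 1
Syndrome s4…s1 = 111 → error at position 7.
Flip position 7: 0111101 → 0111100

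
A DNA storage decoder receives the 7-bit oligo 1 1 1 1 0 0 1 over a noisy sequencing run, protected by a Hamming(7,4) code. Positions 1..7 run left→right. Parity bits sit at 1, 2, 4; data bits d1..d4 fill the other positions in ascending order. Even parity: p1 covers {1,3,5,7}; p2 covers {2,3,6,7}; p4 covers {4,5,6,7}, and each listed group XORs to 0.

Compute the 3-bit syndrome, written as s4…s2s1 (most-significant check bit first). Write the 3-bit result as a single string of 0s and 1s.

s1 (pos 1,3,5,7): 1⊕1⊕0⊕1 = 1
s2 (pos 2,3,6,7): 1⊕1⊕0⊕1 = 1
s4 (pos 4,5,6,7): 1⊕0⊕0⊕1 = 0
Syndrome s4…s1 = 011 → error at position 3.

011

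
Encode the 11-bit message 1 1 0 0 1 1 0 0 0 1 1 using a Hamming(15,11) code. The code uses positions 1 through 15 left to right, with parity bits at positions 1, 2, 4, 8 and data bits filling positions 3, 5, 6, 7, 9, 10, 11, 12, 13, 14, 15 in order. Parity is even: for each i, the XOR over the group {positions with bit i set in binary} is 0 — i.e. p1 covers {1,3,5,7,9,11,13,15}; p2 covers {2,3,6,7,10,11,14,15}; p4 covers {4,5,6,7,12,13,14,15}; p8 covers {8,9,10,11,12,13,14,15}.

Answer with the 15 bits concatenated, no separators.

Place data at non-parity positions: p1 p2 1 p4 1 0 0 p8 1 1 0 0 0 1 1
p1 (pos 1,3,5,7,9,11,13,15): XOR of data positions = 1⊕1⊕0⊕1⊕0⊕0⊕1 = 0
p2 (pos 2,3,6,7,10,11,14,15): XOR of data positions = 1⊕0⊕0⊕1⊕0⊕1⊕1 = 0
p4 (pos 4,5,6,7,12,13,14,15): XOR of data positions = 1⊕0⊕0⊕0⊕0⊕1⊕1 = 1
p8 (pos 8,9,10,11,12,13,14,15): XOR of data positions = 1⊕1⊕0⊕0⊕0⊕1⊕1 = 0
Codeword: 001110001100011

001110001100011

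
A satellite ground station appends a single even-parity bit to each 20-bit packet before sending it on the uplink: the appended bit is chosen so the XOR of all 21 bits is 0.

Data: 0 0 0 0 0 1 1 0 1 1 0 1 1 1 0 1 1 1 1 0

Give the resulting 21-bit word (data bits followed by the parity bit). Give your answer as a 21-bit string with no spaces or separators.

XOR of the 20 data bits: 0⊕0⊕0⊕0⊕0⊕1⊕1⊕0⊕1⊕1⊕0⊕1⊕1⊕1⊕0⊕1⊕1⊕1⊕1⊕0 = 1
Parity bit = 1 (so all 21 bits XOR to 0).

000001101101110111101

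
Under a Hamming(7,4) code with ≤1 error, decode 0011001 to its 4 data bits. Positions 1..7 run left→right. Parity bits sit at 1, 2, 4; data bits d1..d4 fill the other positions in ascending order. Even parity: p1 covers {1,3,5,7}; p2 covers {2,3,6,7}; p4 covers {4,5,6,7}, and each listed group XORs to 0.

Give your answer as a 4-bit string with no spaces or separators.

s1 (pos 1,3,5,7): 0⊕1⊕0⊕1 = 0
s2 (pos 2,3,6,7): 0⊕1⊕0⊕1 = 0
s4 (pos 4,5,6,7): 1⊕0⊕0⊕1 = 0
Syndrome s4…s1 = 000 → no error.
Read data bits from positions 3,5,6,7: 1001

1001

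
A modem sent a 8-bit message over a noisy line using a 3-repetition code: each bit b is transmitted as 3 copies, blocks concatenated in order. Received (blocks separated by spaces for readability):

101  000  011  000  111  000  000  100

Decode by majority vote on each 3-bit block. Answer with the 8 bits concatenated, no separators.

Block 1 (101): 2 ones → 1
Block 2 (000): 0 ones → 0
Block 3 (011): 2 ones → 1
Block 4 (000): 0 ones → 0
Block 5 (111): 3 ones → 1
Block 6 (000): 0 ones → 0
Block 7 (000): 0 ones → 0
Block 8 (100): 1 one → 0

10101000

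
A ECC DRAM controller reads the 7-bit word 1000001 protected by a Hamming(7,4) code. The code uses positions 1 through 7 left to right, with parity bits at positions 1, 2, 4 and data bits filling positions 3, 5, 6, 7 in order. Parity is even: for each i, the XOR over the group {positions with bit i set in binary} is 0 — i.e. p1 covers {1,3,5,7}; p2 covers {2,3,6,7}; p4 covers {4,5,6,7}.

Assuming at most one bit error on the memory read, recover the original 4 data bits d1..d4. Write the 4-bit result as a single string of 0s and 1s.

s1 (pos 1,3,5,7): 1⊕0⊕0⊕1 = 0
s2 (pos 2,3,6,7): 0⊕0⊕0⊕1 = 1
s4 (pos 4,5,6,7): 0⊕0⊕0⊕1 = 1
Syndrome s4…s1 = 110 → error at position 6.
Flip position 6: 1000001 → 1000011
Read data bits from positions 3,5,6,7: 0011

0011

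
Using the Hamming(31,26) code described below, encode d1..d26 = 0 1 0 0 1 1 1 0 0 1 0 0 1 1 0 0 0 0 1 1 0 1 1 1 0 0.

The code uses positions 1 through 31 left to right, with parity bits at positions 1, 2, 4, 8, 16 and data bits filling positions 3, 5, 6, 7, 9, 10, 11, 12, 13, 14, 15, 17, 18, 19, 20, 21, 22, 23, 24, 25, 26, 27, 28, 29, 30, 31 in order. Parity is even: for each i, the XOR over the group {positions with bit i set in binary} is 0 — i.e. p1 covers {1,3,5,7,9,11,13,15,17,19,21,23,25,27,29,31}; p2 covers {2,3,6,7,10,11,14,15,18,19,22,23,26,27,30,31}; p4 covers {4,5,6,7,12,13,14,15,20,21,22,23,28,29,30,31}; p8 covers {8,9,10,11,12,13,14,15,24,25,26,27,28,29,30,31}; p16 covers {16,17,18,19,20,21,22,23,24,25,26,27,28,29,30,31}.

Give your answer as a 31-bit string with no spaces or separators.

Place data at non-parity positions: p1 p2 0 p4 1 0 0 p8 1 1 1 0 0 1 0 p16 0 1 1 0 0 0 0 1 1 0 1 1 1 0 0
p1 (pos 1,3,5,7,9,11,13,15,17,19,21,23,25,27,29,31): XOR of data positions = 0⊕1⊕0⊕1⊕1⊕0⊕0⊕0⊕1⊕0⊕0⊕1⊕1⊕1⊕0 = 1
p2 (pos 2,3,6,7,10,11,14,15,18,19,22,23,26,27,30,31): XOR of data positions = 0⊕0⊕0⊕1⊕1⊕1⊕0⊕1⊕1⊕0⊕0⊕0⊕1⊕0⊕0 = 0
p4 (pos 4,5,6,7,12,13,14,15,20,21,22,23,28,29,30,31): XOR of data positions = 1⊕0⊕0⊕0⊕0⊕1⊕0⊕0⊕0⊕0⊕0⊕1⊕1⊕0⊕0 = 0
p8 (pos 8,9,10,11,12,13,14,15,24,25,26,27,28,29,30,31): XOR of data positions = 1⊕1⊕1⊕0⊕0⊕1⊕0⊕1⊕1⊕0⊕1⊕1⊕1⊕0⊕0 = 1
p16 (pos 16,17,18,19,20,21,22,23,24,25,26,27,28,29,30,31): XOR of data positions = 0⊕1⊕1⊕0⊕0⊕0⊕0⊕1⊕1⊕0⊕1⊕1⊕1⊕0⊕0 = 1
Codeword: 1000100111100101011000011011100

1000100111100101011000011011100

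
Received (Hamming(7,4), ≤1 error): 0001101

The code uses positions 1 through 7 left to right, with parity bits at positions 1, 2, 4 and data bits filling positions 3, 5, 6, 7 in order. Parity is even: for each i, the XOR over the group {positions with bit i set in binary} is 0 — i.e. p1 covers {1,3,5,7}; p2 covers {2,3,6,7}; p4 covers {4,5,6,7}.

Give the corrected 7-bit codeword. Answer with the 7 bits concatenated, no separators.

s1 (pos 1,3,5,7): 0⊕0⊕1⊕1 = 0
s2 (pos 2,3,6,7): 0⊕0⊕0⊕1 = 1
s4 (pos 4,5,6,7): 1⊕1⊕0⊕1 = 1
Syndrome s4…s1 = 110 → error at position 6.
Flip position 6: 0001101 → 0001111

0001111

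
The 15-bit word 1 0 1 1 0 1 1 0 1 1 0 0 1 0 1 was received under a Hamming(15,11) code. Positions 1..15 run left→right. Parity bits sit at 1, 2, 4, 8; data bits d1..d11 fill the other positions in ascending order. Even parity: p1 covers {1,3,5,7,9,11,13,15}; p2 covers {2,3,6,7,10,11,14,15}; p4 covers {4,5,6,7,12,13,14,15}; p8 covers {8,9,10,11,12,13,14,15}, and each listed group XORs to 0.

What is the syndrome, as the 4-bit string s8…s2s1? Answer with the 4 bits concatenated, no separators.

0110

s1 (pos 1,3,5,7,9,11,13,15): 1⊕1⊕0⊕1⊕1⊕0⊕1⊕1 = 0
s2 (pos 2,3,6,7,10,11,14,15): 0⊕1⊕1⊕1⊕1⊕0⊕0⊕1 = 1
s4 (pos 4,5,6,7,12,13,14,15): 1⊕0⊕1⊕1⊕0⊕1⊕0⊕1 = 1
s8 (pos 8,9,10,11,12,13,14,15): 0⊕1⊕1⊕0⊕0⊕1⊕0⊕1 = 0
Syndrome s8…s1 = 0110 → error at position 6.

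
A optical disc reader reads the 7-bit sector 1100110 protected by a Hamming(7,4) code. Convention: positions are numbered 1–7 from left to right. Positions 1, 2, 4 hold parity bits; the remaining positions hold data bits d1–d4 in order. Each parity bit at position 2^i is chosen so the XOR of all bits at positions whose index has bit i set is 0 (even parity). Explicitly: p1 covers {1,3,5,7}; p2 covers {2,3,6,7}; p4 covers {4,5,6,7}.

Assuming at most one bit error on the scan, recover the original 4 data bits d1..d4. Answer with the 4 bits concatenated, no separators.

s1 (pos 1,3,5,7): 1⊕0⊕1⊕0 = 0
s2 (pos 2,3,6,7): 1⊕0⊕1⊕0 = 0
s4 (pos 4,5,6,7): 0⊕1⊕1⊕0 = 0
Syndrome s4…s1 = 000 → no error.
Read data bits from positions 3,5,6,7: 0110

0110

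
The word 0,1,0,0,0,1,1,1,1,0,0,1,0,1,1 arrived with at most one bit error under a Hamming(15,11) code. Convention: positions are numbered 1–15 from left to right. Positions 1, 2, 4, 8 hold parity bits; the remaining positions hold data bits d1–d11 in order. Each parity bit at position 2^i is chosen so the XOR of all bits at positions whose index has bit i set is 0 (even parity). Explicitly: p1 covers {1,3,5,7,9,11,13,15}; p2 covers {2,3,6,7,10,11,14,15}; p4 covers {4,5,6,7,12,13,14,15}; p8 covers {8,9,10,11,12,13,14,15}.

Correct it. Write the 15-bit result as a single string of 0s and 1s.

s1 (pos 1,3,5,7,9,11,13,15): 0⊕0⊕0⊕1⊕1⊕0⊕0⊕1 = 1
s2 (pos 2,3,6,7,10,11,14,15): 1⊕0⊕1⊕1⊕0⊕0⊕1⊕1 = 1
s4 (pos 4,5,6,7,12,13,14,15): 0⊕0⊕1⊕1⊕1⊕0⊕1⊕1 = 1
s8 (pos 8,9,10,11,12,13,14,15): 1⊕1⊕0⊕0⊕1⊕0⊕1⊕1 = 1
Syndrome s8…s1 = 1111 → error at position 15.
Flip position 15: 010001111001011 → 010001111001010

010001111001010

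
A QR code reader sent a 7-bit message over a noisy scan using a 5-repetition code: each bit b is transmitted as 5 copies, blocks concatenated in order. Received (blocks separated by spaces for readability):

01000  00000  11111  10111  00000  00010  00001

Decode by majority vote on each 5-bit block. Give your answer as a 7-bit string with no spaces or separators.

0011000

Block 1 (01000): 1 one → 0
Block 2 (00000): 0 ones → 0
Block 3 (11111): 5 ones → 1
Block 4 (10111): 4 ones → 1
Block 5 (00000): 0 ones → 0
Block 6 (00010): 1 one → 0
Block 7 (00001): 1 one → 0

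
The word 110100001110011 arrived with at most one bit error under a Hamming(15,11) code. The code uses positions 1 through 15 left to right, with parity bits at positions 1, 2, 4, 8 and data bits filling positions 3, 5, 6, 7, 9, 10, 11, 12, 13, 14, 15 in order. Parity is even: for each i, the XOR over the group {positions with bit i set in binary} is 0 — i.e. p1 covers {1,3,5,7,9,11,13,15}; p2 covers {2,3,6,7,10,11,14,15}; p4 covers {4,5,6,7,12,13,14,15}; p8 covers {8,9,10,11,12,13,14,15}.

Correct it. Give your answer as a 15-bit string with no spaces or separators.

110100001110001

s1 (pos 1,3,5,7,9,11,13,15): 1⊕0⊕0⊕0⊕1⊕1⊕0⊕1 = 0
s2 (pos 2,3,6,7,10,11,14,15): 1⊕0⊕0⊕0⊕1⊕1⊕1⊕1 = 1
s4 (pos 4,5,6,7,12,13,14,15): 1⊕0⊕0⊕0⊕0⊕0⊕1⊕1 = 1
s8 (pos 8,9,10,11,12,13,14,15): 0⊕1⊕1⊕1⊕0⊕0⊕1⊕1 = 1
Syndrome s8…s1 = 1110 → error at position 14.
Flip position 14: 110100001110011 → 110100001110001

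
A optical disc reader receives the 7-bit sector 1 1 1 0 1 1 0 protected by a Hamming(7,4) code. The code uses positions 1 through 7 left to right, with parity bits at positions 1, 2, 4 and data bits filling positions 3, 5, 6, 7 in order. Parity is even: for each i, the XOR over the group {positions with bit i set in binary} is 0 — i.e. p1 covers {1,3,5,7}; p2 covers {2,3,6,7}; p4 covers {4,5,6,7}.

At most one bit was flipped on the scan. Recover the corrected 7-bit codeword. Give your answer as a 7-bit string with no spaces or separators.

1100110

s1 (pos 1,3,5,7): 1⊕1⊕1⊕0 = 1
s2 (pos 2,3,6,7): 1⊕1⊕1⊕0 = 1
s4 (pos 4,5,6,7): 0⊕1⊕1⊕0 = 0
Syndrome s4…s1 = 011 → error at position 3.
Flip position 3: 1110110 → 1100110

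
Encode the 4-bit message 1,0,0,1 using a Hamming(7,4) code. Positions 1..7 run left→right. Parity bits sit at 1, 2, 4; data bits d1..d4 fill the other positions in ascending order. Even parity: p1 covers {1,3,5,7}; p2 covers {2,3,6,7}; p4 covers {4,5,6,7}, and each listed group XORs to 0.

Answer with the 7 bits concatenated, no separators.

0011001

Place data at non-parity positions: p1 p2 1 p4 0 0 1
p1 (pos 1,3,5,7): XOR of data positions = 1⊕0⊕1 = 0
p2 (pos 2,3,6,7): XOR of data positions = 1⊕0⊕1 = 0
p4 (pos 4,5,6,7): XOR of data positions = 0⊕0⊕1 = 1
Codeword: 0011001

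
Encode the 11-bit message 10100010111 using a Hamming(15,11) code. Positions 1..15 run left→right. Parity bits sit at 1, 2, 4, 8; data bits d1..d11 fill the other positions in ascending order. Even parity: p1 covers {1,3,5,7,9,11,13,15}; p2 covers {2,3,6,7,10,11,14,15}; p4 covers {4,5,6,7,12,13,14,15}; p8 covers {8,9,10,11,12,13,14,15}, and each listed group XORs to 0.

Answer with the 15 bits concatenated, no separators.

011001000010111

Place data at non-parity positions: p1 p2 1 p4 0 1 0 p8 0 0 1 0 1 1 1
p1 (pos 1,3,5,7,9,11,13,15): XOR of data positions = 1⊕0⊕0⊕0⊕1⊕1⊕1 = 0
p2 (pos 2,3,6,7,10,11,14,15): XOR of data positions = 1⊕1⊕0⊕0⊕1⊕1⊕1 = 1
p4 (pos 4,5,6,7,12,13,14,15): XOR of data positions = 0⊕1⊕0⊕0⊕1⊕1⊕1 = 0
p8 (pos 8,9,10,11,12,13,14,15): XOR of data positions = 0⊕0⊕1⊕0⊕1⊕1⊕1 = 0
Codeword: 011001000010111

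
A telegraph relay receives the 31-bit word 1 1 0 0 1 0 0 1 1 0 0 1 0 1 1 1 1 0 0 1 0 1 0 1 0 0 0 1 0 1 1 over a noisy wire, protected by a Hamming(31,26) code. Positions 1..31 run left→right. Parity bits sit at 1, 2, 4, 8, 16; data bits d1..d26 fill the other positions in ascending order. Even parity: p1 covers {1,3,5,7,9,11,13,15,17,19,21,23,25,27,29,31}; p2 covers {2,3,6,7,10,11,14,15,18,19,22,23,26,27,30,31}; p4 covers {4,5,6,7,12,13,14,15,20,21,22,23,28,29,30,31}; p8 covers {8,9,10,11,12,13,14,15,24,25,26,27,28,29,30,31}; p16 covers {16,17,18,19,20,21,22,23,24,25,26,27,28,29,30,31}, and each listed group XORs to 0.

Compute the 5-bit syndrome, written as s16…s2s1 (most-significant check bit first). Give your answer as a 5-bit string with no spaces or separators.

s1 (pos 1,3,5,7,9,11,13,15,17,19,21,23,25,27,29,31): 1⊕0⊕1⊕0⊕1⊕0⊕0⊕1⊕1⊕0⊕0⊕0⊕0⊕0⊕0⊕1 = 0
s2 (pos 2,3,6,7,10,11,14,15,18,19,22,23,26,27,30,31): 1⊕0⊕0⊕0⊕0⊕0⊕1⊕1⊕0⊕0⊕1⊕0⊕0⊕0⊕1⊕1 = 0
s4 (pos 4,5,6,7,12,13,14,15,20,21,22,23,28,29,30,31): 0⊕1⊕0⊕0⊕1⊕0⊕1⊕1⊕1⊕0⊕1⊕0⊕1⊕0⊕1⊕1 = 1
s8 (pos 8,9,10,11,12,13,14,15,24,25,26,27,28,29,30,31): 1⊕1⊕0⊕0⊕1⊕0⊕1⊕1⊕1⊕0⊕0⊕0⊕1⊕0⊕1⊕1 = 1
s16 (pos 16,17,18,19,20,21,22,23,24,25,26,27,28,29,30,31): 1⊕1⊕0⊕0⊕1⊕0⊕1⊕0⊕1⊕0⊕0⊕0⊕1⊕0⊕1⊕1 = 0
Syndrome s16…s1 = 01100 → error at position 12.

01100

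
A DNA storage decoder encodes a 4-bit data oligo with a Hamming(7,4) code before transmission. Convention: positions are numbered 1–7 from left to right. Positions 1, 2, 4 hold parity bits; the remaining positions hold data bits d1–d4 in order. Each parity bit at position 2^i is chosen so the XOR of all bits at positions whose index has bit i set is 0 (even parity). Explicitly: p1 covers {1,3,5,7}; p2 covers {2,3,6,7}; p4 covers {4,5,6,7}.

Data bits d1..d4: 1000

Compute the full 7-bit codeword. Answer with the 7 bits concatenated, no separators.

1110000

Place data at non-parity positions: p1 p2 1 p4 0 0 0
p1 (pos 1,3,5,7): XOR of data positions = 1⊕0⊕0 = 1
p2 (pos 2,3,6,7): XOR of data positions = 1⊕0⊕0 = 1
p4 (pos 4,5,6,7): XOR of data positions = 0⊕0⊕0 = 0
Codeword: 1110000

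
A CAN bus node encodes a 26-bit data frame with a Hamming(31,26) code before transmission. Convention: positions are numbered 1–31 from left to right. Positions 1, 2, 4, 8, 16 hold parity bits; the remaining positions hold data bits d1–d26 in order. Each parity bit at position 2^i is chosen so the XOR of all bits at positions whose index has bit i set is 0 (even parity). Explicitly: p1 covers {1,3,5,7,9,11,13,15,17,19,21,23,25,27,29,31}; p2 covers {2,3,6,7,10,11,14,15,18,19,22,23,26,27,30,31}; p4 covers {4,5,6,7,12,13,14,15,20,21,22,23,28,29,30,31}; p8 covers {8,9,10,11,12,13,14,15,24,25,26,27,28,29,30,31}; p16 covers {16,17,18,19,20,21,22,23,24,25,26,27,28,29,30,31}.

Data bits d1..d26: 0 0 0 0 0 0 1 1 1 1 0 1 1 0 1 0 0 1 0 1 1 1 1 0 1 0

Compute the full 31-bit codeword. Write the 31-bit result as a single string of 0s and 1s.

Place data at non-parity positions: p1 p2 0 p4 0 0 0 p8 0 0 1 1 1 1 0 p16 1 1 0 1 0 0 1 0 1 1 1 1 0 1 0
p1 (pos 1,3,5,7,9,11,13,15,17,19,21,23,25,27,29,31): XOR of data positions = 0⊕0⊕0⊕0⊕1⊕1⊕0⊕1⊕0⊕0⊕1⊕1⊕1⊕0⊕0 = 0
p2 (pos 2,3,6,7,10,11,14,15,18,19,22,23,26,27,30,31): XOR of data positions = 0⊕0⊕0⊕0⊕1⊕1⊕0⊕1⊕0⊕0⊕1⊕1⊕1⊕1⊕0 = 1
p4 (pos 4,5,6,7,12,13,14,15,20,21,22,23,28,29,30,31): XOR of data positions = 0⊕0⊕0⊕1⊕1⊕1⊕0⊕1⊕0⊕0⊕1⊕1⊕0⊕1⊕0 = 1
p8 (pos 8,9,10,11,12,13,14,15,24,25,26,27,28,29,30,31): XOR of data positions = 0⊕0⊕1⊕1⊕1⊕1⊕0⊕0⊕1⊕1⊕1⊕1⊕0⊕1⊕0 = 1
p16 (pos 16,17,18,19,20,21,22,23,24,25,26,27,28,29,30,31): XOR of data positions = 1⊕1⊕0⊕1⊕0⊕0⊕1⊕0⊕1⊕1⊕1⊕1⊕0⊕1⊕0 = 1
Codeword: 0101000100111101110100101111010

0101000100111101110100101111010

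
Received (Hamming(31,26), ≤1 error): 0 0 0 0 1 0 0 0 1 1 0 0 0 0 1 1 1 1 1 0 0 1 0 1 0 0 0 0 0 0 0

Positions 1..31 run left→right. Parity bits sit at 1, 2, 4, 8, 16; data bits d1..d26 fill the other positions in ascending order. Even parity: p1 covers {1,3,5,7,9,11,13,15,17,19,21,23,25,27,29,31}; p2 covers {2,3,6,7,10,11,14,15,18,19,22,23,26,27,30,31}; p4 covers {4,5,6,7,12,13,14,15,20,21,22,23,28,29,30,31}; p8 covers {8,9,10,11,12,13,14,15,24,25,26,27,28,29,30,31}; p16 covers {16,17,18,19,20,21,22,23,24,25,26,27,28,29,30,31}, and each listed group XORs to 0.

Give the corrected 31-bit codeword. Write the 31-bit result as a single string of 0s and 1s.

0000101011000011111001010000000

s1 (pos 1,3,5,7,9,11,13,15,17,19,21,23,25,27,29,31): 0⊕0⊕1⊕0⊕1⊕0⊕0⊕1⊕1⊕1⊕0⊕0⊕0⊕0⊕0⊕0 = 1
s2 (pos 2,3,6,7,10,11,14,15,18,19,22,23,26,27,30,31): 0⊕0⊕0⊕0⊕1⊕0⊕0⊕1⊕1⊕1⊕1⊕0⊕0⊕0⊕0⊕0 = 1
s4 (pos 4,5,6,7,12,13,14,15,20,21,22,23,28,29,30,31): 0⊕1⊕0⊕0⊕0⊕0⊕0⊕1⊕0⊕0⊕1⊕0⊕0⊕0⊕0⊕0 = 1
s8 (pos 8,9,10,11,12,13,14,15,24,25,26,27,28,29,30,31): 0⊕1⊕1⊕0⊕0⊕0⊕0⊕1⊕1⊕0⊕0⊕0⊕0⊕0⊕0⊕0 = 0
s16 (pos 16,17,18,19,20,21,22,23,24,25,26,27,28,29,30,31): 1⊕1⊕1⊕1⊕0⊕0⊕1⊕0⊕1⊕0⊕0⊕0⊕0⊕0⊕0⊕0 = 0
Syndrome s16…s1 = 00111 → error at position 7.
Flip position 7: 0000100011000011111001010000000 → 0000101011000011111001010000000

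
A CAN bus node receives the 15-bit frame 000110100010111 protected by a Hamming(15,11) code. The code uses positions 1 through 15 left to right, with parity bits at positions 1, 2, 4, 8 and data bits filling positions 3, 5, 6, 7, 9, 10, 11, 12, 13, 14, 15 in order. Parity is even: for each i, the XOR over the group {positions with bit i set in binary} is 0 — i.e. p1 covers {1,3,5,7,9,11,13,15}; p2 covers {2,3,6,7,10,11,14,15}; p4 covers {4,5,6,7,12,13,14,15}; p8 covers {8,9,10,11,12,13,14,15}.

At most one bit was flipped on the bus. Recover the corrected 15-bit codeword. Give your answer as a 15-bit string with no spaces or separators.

s1 (pos 1,3,5,7,9,11,13,15): 0⊕0⊕1⊕1⊕0⊕1⊕1⊕1 = 1
s2 (pos 2,3,6,7,10,11,14,15): 0⊕0⊕0⊕1⊕0⊕1⊕1⊕1 = 0
s4 (pos 4,5,6,7,12,13,14,15): 1⊕1⊕0⊕1⊕0⊕1⊕1⊕1 = 0
s8 (pos 8,9,10,11,12,13,14,15): 0⊕0⊕0⊕1⊕0⊕1⊕1⊕1 = 0
Syndrome s8…s1 = 0001 → error at position 1.
Flip position 1: 000110100010111 → 100110100010111

100110100010111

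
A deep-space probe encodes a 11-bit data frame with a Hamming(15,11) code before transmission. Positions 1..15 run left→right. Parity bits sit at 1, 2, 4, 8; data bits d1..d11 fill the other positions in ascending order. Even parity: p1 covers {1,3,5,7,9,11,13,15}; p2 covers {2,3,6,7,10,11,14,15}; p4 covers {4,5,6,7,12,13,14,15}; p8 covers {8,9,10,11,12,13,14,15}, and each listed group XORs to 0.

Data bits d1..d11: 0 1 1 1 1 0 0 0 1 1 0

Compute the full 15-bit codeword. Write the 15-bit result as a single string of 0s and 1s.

010111111000110

Place data at non-parity positions: p1 p2 0 p4 1 1 1 p8 1 0 0 0 1 1 0
p1 (pos 1,3,5,7,9,11,13,15): XOR of data positions = 0⊕1⊕1⊕1⊕0⊕1⊕0 = 0
p2 (pos 2,3,6,7,10,11,14,15): XOR of data positions = 0⊕1⊕1⊕0⊕0⊕1⊕0 = 1
p4 (pos 4,5,6,7,12,13,14,15): XOR of data positions = 1⊕1⊕1⊕0⊕1⊕1⊕0 = 1
p8 (pos 8,9,10,11,12,13,14,15): XOR of data positions = 1⊕0⊕0⊕0⊕1⊕1⊕0 = 1
Codeword: 010111111000110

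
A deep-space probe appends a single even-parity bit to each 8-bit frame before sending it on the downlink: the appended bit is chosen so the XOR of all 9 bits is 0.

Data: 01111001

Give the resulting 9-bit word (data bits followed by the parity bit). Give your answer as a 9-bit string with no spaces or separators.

011110011

XOR of the 8 data bits: 0⊕1⊕1⊕1⊕1⊕0⊕0⊕1 = 1
Parity bit = 1 (so all 9 bits XOR to 0).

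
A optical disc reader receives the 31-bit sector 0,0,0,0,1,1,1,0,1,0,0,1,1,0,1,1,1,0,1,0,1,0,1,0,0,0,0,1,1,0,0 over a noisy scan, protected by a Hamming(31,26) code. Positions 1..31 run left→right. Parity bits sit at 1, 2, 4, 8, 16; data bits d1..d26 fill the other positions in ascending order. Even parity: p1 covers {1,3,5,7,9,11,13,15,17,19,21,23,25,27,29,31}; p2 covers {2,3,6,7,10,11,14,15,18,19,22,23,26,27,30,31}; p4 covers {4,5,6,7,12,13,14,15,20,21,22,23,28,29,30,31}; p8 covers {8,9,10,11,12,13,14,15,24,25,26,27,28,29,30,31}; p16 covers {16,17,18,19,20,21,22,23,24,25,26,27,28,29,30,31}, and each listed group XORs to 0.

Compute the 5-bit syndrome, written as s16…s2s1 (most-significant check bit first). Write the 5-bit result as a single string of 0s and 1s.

s1 (pos 1,3,5,7,9,11,13,15,17,19,21,23,25,27,29,31): 0⊕0⊕1⊕1⊕1⊕0⊕1⊕1⊕1⊕1⊕1⊕1⊕0⊕0⊕1⊕0 = 0
s2 (pos 2,3,6,7,10,11,14,15,18,19,22,23,26,27,30,31): 0⊕0⊕1⊕1⊕0⊕0⊕0⊕1⊕0⊕1⊕0⊕1⊕0⊕0⊕0⊕0 = 1
s4 (pos 4,5,6,7,12,13,14,15,20,21,22,23,28,29,30,31): 0⊕1⊕1⊕1⊕1⊕1⊕0⊕1⊕0⊕1⊕0⊕1⊕1⊕1⊕0⊕0 = 0
s8 (pos 8,9,10,11,12,13,14,15,24,25,26,27,28,29,30,31): 0⊕1⊕0⊕0⊕1⊕1⊕0⊕1⊕0⊕0⊕0⊕0⊕1⊕1⊕0⊕0 = 0
s16 (pos 16,17,18,19,20,21,22,23,24,25,26,27,28,29,30,31): 1⊕1⊕0⊕1⊕0⊕1⊕0⊕1⊕0⊕0⊕0⊕0⊕1⊕1⊕0⊕0 = 1
Syndrome s16…s1 = 10010 → error at position 18.

10010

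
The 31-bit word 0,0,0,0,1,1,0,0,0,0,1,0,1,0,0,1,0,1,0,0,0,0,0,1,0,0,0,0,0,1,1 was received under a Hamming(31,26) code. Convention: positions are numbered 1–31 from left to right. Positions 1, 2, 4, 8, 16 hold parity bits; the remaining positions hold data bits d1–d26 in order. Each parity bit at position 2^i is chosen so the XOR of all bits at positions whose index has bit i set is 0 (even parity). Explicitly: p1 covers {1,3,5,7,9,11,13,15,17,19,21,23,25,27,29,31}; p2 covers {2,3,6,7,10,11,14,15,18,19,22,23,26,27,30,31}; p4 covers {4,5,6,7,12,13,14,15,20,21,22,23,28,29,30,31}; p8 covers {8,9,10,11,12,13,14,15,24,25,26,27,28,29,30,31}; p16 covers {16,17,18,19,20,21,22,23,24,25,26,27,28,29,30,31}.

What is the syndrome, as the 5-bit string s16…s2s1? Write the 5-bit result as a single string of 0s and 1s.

s1 (pos 1,3,5,7,9,11,13,15,17,19,21,23,25,27,29,31): 0⊕0⊕1⊕0⊕0⊕1⊕1⊕0⊕0⊕0⊕0⊕0⊕0⊕0⊕0⊕1 = 0
s2 (pos 2,3,6,7,10,11,14,15,18,19,22,23,26,27,30,31): 0⊕0⊕1⊕0⊕0⊕1⊕0⊕0⊕1⊕0⊕0⊕0⊕0⊕0⊕1⊕1 = 1
s4 (pos 4,5,6,7,12,13,14,15,20,21,22,23,28,29,30,31): 0⊕1⊕1⊕0⊕0⊕1⊕0⊕0⊕0⊕0⊕0⊕0⊕0⊕0⊕1⊕1 = 1
s8 (pos 8,9,10,11,12,13,14,15,24,25,26,27,28,29,30,31): 0⊕0⊕0⊕1⊕0⊕1⊕0⊕0⊕1⊕0⊕0⊕0⊕0⊕0⊕1⊕1 = 1
s16 (pos 16,17,18,19,20,21,22,23,24,25,26,27,28,29,30,31): 1⊕0⊕1⊕0⊕0⊕0⊕0⊕0⊕1⊕0⊕0⊕0⊕0⊕0⊕1⊕1 = 1
Syndrome s16…s1 = 11110 → error at position 30.

11110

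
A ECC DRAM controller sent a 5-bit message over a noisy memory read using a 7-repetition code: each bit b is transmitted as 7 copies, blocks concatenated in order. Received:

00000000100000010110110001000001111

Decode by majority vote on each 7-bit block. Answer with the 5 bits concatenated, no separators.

Block 1 (0000000): 0 ones → 0
Block 2 (0100000): 1 one → 0
Block 3 (0101101): 4 ones → 1
Block 4 (1000100): 2 ones → 0
Block 5 (0001111): 4 ones → 1

00101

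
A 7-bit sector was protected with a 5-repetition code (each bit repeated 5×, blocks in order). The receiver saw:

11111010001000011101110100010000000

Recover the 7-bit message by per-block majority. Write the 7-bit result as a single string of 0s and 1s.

Block 1 (11111): 5 ones → 1
Block 2 (01000): 1 one → 0
Block 3 (10000): 1 one → 0
Block 4 (11101): 4 ones → 1
Block 5 (11010): 3 ones → 1
Block 6 (00100): 1 one → 0
Block 7 (00000): 0 ones → 0

1001100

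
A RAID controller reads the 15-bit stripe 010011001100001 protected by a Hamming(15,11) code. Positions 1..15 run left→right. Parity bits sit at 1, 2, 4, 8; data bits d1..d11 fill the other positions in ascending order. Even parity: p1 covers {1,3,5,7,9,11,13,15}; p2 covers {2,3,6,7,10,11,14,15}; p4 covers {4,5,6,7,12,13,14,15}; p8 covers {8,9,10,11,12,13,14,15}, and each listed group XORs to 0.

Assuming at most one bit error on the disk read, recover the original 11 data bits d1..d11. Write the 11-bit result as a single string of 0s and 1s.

01101100101

s1 (pos 1,3,5,7,9,11,13,15): 0⊕0⊕1⊕0⊕1⊕0⊕0⊕1 = 1
s2 (pos 2,3,6,7,10,11,14,15): 1⊕0⊕1⊕0⊕1⊕0⊕0⊕1 = 0
s4 (pos 4,5,6,7,12,13,14,15): 0⊕1⊕1⊕0⊕0⊕0⊕0⊕1 = 1
s8 (pos 8,9,10,11,12,13,14,15): 0⊕1⊕1⊕0⊕0⊕0⊕0⊕1 = 1
Syndrome s8…s1 = 1101 → error at position 13.
Flip position 13: 010011001100001 → 010011001100101
Read data bits from positions 3,5,6,7,9,10,11,12,13,14,15: 01101100101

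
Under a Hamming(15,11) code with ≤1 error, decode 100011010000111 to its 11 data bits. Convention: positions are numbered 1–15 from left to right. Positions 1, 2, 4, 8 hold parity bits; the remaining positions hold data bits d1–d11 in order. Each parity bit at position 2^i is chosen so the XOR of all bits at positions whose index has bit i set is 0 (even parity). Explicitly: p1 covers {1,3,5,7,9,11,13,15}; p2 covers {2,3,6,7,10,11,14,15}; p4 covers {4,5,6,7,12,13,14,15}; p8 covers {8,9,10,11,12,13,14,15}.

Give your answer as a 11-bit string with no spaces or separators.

s1 (pos 1,3,5,7,9,11,13,15): 1⊕0⊕1⊕0⊕0⊕0⊕1⊕1 = 0
s2 (pos 2,3,6,7,10,11,14,15): 0⊕0⊕1⊕0⊕0⊕0⊕1⊕1 = 1
s4 (pos 4,5,6,7,12,13,14,15): 0⊕1⊕1⊕0⊕0⊕1⊕1⊕1 = 1
s8 (pos 8,9,10,11,12,13,14,15): 1⊕0⊕0⊕0⊕0⊕1⊕1⊕1 = 0
Syndrome s8…s1 = 0110 → error at position 6.
Flip position 6: 100011010000111 → 100010010000111
Read data bits from positions 3,5,6,7,9,10,11,12,13,14,15: 01000000111

01000000111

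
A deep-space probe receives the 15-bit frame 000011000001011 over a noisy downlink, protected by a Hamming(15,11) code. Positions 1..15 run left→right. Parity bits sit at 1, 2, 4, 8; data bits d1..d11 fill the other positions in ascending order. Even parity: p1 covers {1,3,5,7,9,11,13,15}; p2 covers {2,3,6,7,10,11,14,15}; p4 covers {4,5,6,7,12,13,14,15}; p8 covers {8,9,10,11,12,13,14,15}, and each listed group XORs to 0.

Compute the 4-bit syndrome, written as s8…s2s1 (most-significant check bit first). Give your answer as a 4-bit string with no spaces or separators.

1110

s1 (pos 1,3,5,7,9,11,13,15): 0⊕0⊕1⊕0⊕0⊕0⊕0⊕1 = 0
s2 (pos 2,3,6,7,10,11,14,15): 0⊕0⊕1⊕0⊕0⊕0⊕1⊕1 = 1
s4 (pos 4,5,6,7,12,13,14,15): 0⊕1⊕1⊕0⊕1⊕0⊕1⊕1 = 1
s8 (pos 8,9,10,11,12,13,14,15): 0⊕0⊕0⊕0⊕1⊕0⊕1⊕1 = 1
Syndrome s8…s1 = 1110 → error at position 14.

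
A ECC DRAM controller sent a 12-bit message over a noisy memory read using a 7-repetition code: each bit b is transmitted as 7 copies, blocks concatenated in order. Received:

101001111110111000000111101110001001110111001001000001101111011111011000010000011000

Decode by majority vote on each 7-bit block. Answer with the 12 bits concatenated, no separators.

110101001100

Block 1 (1010011): 4 ones → 1
Block 2 (1111011): 6 ones → 1
Block 3 (1000000): 1 one → 0
Block 4 (1111011): 6 ones → 1
Block 5 (1000100): 2 ones → 0
Block 6 (1110111): 6 ones → 1
Block 7 (0010010): 2 ones → 0
Block 8 (0000110): 2 ones → 0
Block 9 (1111011): 6 ones → 1
Block 10 (1110110): 5 ones → 1
Block 11 (0001000): 1 one → 0
Block 12 (0011000): 2 ones → 0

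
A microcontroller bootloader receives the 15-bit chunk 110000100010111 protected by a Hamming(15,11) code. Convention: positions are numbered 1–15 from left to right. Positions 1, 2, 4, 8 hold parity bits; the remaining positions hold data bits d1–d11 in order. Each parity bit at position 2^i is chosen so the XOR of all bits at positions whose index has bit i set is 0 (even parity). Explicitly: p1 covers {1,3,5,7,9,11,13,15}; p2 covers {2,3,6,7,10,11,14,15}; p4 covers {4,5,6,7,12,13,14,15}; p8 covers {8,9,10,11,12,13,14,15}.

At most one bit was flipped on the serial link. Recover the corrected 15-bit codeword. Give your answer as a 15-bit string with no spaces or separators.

111000100010111

s1 (pos 1,3,5,7,9,11,13,15): 1⊕0⊕0⊕1⊕0⊕1⊕1⊕1 = 1
s2 (pos 2,3,6,7,10,11,14,15): 1⊕0⊕0⊕1⊕0⊕1⊕1⊕1 = 1
s4 (pos 4,5,6,7,12,13,14,15): 0⊕0⊕0⊕1⊕0⊕1⊕1⊕1 = 0
s8 (pos 8,9,10,11,12,13,14,15): 0⊕0⊕0⊕1⊕0⊕1⊕1⊕1 = 0
Syndrome s8…s1 = 0011 → error at position 3.
Flip position 3: 110000100010111 → 111000100010111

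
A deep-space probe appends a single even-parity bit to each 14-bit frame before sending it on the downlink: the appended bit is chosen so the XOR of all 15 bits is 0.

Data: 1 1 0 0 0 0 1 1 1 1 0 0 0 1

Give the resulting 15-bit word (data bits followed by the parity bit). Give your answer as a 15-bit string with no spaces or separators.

XOR of the 14 data bits: 1⊕1⊕0⊕0⊕0⊕0⊕1⊕1⊕1⊕1⊕0⊕0⊕0⊕1 = 1
Parity bit = 1 (so all 15 bits XOR to 0).

110000111100011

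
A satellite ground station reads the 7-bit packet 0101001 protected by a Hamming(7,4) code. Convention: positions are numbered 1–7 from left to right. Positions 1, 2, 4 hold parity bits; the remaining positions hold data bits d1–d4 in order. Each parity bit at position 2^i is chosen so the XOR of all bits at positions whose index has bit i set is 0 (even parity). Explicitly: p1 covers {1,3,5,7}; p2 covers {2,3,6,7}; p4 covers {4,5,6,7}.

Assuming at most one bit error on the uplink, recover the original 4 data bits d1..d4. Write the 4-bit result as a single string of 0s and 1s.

0001

s1 (pos 1,3,5,7): 0⊕0⊕0⊕1 = 1
s2 (pos 2,3,6,7): 1⊕0⊕0⊕1 = 0
s4 (pos 4,5,6,7): 1⊕0⊕0⊕1 = 0
Syndrome s4…s1 = 001 → error at position 1.
Flip position 1: 0101001 → 1101001
Read data bits from positions 3,5,6,7: 0001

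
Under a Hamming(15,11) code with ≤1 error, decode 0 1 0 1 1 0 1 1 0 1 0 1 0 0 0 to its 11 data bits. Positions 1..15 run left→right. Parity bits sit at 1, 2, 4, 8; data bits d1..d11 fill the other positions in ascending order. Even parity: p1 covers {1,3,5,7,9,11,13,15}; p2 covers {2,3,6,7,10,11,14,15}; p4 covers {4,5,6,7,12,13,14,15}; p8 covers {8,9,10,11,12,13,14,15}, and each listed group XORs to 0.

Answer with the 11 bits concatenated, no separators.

s1 (pos 1,3,5,7,9,11,13,15): 0⊕0⊕1⊕1⊕0⊕0⊕0⊕0 = 0
s2 (pos 2,3,6,7,10,11,14,15): 1⊕0⊕0⊕1⊕1⊕0⊕0⊕0 = 1
s4 (pos 4,5,6,7,12,13,14,15): 1⊕1⊕0⊕1⊕1⊕0⊕0⊕0 = 0
s8 (pos 8,9,10,11,12,13,14,15): 1⊕0⊕1⊕0⊕1⊕0⊕0⊕0 = 1
Syndrome s8…s1 = 1010 → error at position 10.
Flip position 10: 010110110101000 → 010110110001000
Read data bits from positions 3,5,6,7,9,10,11,12,13,14,15: 01010001000

01010001000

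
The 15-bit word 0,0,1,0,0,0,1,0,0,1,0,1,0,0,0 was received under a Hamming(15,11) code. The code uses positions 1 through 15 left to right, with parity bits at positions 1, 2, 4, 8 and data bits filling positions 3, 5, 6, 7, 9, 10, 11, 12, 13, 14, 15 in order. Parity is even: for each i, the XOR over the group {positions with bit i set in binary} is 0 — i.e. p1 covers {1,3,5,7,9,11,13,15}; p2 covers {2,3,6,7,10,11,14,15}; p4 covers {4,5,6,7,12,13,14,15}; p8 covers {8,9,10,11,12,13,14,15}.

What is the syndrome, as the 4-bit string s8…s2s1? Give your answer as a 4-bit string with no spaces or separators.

s1 (pos 1,3,5,7,9,11,13,15): 0⊕1⊕0⊕1⊕0⊕0⊕0⊕0 = 0
s2 (pos 2,3,6,7,10,11,14,15): 0⊕1⊕0⊕1⊕1⊕0⊕0⊕0 = 1
s4 (pos 4,5,6,7,12,13,14,15): 0⊕0⊕0⊕1⊕1⊕0⊕0⊕0 = 0
s8 (pos 8,9,10,11,12,13,14,15): 0⊕0⊕1⊕0⊕1⊕0⊕0⊕0 = 0
Syndrome s8…s1 = 0010 → error at position 2.

0010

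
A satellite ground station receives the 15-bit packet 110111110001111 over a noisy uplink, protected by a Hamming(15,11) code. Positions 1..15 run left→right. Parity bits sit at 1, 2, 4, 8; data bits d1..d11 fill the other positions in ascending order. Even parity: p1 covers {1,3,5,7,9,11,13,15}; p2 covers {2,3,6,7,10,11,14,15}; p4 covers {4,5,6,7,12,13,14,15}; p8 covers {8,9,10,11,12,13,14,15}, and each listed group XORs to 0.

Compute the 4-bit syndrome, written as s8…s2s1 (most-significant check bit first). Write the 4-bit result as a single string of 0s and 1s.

1011

s1 (pos 1,3,5,7,9,11,13,15): 1⊕0⊕1⊕1⊕0⊕0⊕1⊕1 = 1
s2 (pos 2,3,6,7,10,11,14,15): 1⊕0⊕1⊕1⊕0⊕0⊕1⊕1 = 1
s4 (pos 4,5,6,7,12,13,14,15): 1⊕1⊕1⊕1⊕1⊕1⊕1⊕1 = 0
s8 (pos 8,9,10,11,12,13,14,15): 1⊕0⊕0⊕0⊕1⊕1⊕1⊕1 = 1
Syndrome s8…s1 = 1011 → error at position 11.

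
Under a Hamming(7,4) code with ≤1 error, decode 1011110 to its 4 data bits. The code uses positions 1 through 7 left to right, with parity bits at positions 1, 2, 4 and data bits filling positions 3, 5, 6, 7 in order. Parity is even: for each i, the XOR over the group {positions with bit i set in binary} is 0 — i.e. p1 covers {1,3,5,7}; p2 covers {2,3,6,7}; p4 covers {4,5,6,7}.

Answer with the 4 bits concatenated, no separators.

s1 (pos 1,3,5,7): 1⊕1⊕1⊕0 = 1
s2 (pos 2,3,6,7): 0⊕1⊕1⊕0 = 0
s4 (pos 4,5,6,7): 1⊕1⊕1⊕0 = 1
Syndrome s4…s1 = 101 → error at position 5.
Flip position 5: 1011110 → 1011010
Read data bits from positions 3,5,6,7: 1010

1010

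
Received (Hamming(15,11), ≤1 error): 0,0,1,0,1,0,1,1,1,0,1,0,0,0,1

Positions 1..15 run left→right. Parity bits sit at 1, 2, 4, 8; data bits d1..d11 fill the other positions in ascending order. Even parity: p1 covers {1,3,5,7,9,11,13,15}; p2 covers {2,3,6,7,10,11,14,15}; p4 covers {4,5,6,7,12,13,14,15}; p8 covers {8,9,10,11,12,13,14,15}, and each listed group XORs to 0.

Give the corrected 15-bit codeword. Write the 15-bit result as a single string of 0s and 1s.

001110111010001

s1 (pos 1,3,5,7,9,11,13,15): 0⊕1⊕1⊕1⊕1⊕1⊕0⊕1 = 0
s2 (pos 2,3,6,7,10,11,14,15): 0⊕1⊕0⊕1⊕0⊕1⊕0⊕1 = 0
s4 (pos 4,5,6,7,12,13,14,15): 0⊕1⊕0⊕1⊕0⊕0⊕0⊕1 = 1
s8 (pos 8,9,10,11,12,13,14,15): 1⊕1⊕0⊕1⊕0⊕0⊕0⊕1 = 0
Syndrome s8…s1 = 0100 → error at position 4.
Flip position 4: 001010111010001 → 001110111010001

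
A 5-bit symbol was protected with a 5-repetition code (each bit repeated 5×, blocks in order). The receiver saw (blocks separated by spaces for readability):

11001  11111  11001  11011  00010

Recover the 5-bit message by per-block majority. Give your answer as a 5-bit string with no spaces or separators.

Block 1 (11001): 3 ones → 1
Block 2 (11111): 5 ones → 1
Block 3 (11001): 3 ones → 1
Block 4 (11011): 4 ones → 1
Block 5 (00010): 1 one → 0

11110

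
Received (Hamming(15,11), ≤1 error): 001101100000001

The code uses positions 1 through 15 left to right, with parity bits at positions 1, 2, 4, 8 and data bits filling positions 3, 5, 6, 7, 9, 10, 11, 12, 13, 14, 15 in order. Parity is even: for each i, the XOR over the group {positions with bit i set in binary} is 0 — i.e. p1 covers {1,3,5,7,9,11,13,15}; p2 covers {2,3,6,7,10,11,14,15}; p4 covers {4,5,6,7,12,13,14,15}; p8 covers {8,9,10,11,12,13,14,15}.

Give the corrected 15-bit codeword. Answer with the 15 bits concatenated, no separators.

001101101000001

s1 (pos 1,3,5,7,9,11,13,15): 0⊕1⊕0⊕1⊕0⊕0⊕0⊕1 = 1
s2 (pos 2,3,6,7,10,11,14,15): 0⊕1⊕1⊕1⊕0⊕0⊕0⊕1 = 0
s4 (pos 4,5,6,7,12,13,14,15): 1⊕0⊕1⊕1⊕0⊕0⊕0⊕1 = 0
s8 (pos 8,9,10,11,12,13,14,15): 0⊕0⊕0⊕0⊕0⊕0⊕0⊕1 = 1
Syndrome s8…s1 = 1001 → error at position 9.
Flip position 9: 001101100000001 → 001101101000001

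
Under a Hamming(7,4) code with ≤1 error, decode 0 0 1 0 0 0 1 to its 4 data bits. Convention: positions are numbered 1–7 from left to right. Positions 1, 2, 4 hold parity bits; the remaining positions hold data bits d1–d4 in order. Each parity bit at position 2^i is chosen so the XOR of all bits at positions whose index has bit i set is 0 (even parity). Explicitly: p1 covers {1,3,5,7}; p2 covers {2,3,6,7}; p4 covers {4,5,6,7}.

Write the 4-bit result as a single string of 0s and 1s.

s1 (pos 1,3,5,7): 0⊕1⊕0⊕1 = 0
s2 (pos 2,3,6,7): 0⊕1⊕0⊕1 = 0
s4 (pos 4,5,6,7): 0⊕0⊕0⊕1 = 1
Syndrome s4…s1 = 100 → error at position 4.
Flip position 4: 0010001 → 0011001
Read data bits from positions 3,5,6,7: 1001

1001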